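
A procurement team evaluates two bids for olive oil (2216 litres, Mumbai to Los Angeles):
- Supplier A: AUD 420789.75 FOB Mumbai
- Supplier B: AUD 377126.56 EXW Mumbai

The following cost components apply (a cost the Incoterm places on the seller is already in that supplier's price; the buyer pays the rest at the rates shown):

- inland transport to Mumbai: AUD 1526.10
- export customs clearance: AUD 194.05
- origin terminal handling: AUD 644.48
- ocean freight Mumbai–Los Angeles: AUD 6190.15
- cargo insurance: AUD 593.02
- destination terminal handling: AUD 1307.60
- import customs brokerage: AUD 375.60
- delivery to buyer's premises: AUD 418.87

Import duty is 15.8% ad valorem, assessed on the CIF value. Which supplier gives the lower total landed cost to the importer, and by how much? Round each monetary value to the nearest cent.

Supplier A (FOB):
CIF value = FOB price + freight + insurance = 420789.75 + 6190.15 + 593.02 = 427572.92
Import duty = 427572.92 × 15.8% = 67556.52
Buyer bears (A): 6190.15 + 593.02 + 1307.60 + 375.60 + 418.87 = 8885.24
Landed cost (A) = invoice 420789.75 + 8885.24 + duty 67556.52 = 497231.51
Supplier B (EXW):
CIF value = EXW price + inland to port + export clearance + origin terminal + freight + insurance = 377126.56 + 1526.10 + 194.05 + 644.48 + 6190.15 + 593.02 = 386274.36
Import duty = 386274.36 × 15.8% = 61031.35
Buyer bears (B): 1526.10 + 194.05 + 644.48 + 6190.15 + 593.02 + 1307.60 + 375.60 + 418.87 = 11249.87
Landed cost (B) = invoice 377126.56 + 11249.87 + duty 61031.35 = 449407.78
Difference = |497231.51 − 449407.78| = 47823.73

Supplier B is cheaper by AUD 47823.73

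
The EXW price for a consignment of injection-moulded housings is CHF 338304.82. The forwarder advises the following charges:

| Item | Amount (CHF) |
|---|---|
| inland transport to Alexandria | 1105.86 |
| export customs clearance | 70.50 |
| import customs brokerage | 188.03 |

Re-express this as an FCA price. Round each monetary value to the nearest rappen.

Not relevant to the conversion: brokerage — on the buyer under both terms; not part of either seller's price.
From EXW to FCA, the seller additionally bears: inland to port, export clearance.
FCA price = 338304.82 + 1105.86 + 70.50 = 339481.18

FCA price: CHF 339481.18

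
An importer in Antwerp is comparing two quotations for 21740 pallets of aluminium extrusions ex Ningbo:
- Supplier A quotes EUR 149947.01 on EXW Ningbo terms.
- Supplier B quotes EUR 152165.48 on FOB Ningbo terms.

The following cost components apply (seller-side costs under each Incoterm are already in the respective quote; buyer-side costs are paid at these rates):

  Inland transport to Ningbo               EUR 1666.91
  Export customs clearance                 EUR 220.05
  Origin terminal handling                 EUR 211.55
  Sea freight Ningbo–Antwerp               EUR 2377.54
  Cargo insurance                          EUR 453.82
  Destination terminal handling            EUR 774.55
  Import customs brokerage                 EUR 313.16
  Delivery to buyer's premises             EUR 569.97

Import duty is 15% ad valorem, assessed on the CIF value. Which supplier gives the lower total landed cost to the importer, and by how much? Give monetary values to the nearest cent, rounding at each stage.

Supplier A (EXW):
CIF value = EXW price + inland to port + export clearance + origin terminal + freight + insurance = 149947.01 + 1666.91 + 220.05 + 211.55 + 2377.54 + 453.82 = 154876.88
Import duty = 154876.88 × 15% = 23231.53
Buyer bears (A): 1666.91 + 220.05 + 211.55 + 2377.54 + 453.82 + 774.55 + 313.16 + 569.97 = 6587.55
Landed cost (A) = invoice 149947.01 + 6587.55 + duty 23231.53 = 179766.09
Supplier B (FOB):
CIF value = FOB price + freight + insurance = 152165.48 + 2377.54 + 453.82 = 154996.84
Import duty = 154996.84 × 15% = 23249.53
Buyer bears (B): 2377.54 + 453.82 + 774.55 + 313.16 + 569.97 = 4489.04
Landed cost (B) = invoice 152165.48 + 4489.04 + duty 23249.53 = 179904.05
Difference = |179766.09 − 179904.05| = 137.96

Supplier A is cheaper by EUR 137.96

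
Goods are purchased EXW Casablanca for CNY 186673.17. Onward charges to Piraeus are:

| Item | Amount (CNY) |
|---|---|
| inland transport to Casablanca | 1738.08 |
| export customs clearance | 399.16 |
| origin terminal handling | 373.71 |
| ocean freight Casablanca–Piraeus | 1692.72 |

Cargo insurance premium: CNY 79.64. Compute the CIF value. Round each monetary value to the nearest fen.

CIF value: CNY 190956.48

CIF = EXW price + pre-shipment costs + freight + insurance
CIF = 186673.17 + 1738.08 + 399.16 + 373.71 + 1692.72 + 79.64 = 190956.48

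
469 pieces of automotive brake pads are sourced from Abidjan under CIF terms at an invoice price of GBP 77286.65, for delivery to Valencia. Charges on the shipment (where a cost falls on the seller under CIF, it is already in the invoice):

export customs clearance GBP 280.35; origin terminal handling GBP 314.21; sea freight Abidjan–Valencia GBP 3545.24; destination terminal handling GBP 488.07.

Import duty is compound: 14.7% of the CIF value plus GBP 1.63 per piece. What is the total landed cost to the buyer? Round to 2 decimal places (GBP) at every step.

Total landed cost: GBP 89900.33

CIF: the seller pays costs through ocean freight and marine insurance to the destination port.
Already in the invoice (seller's account under CIF): export clearance, origin terminal, freight — exclude.
The CIF price already equals the CIF value: 77286.65
Ad valorem component: 77286.65 × 14.7% = 11361.14
Specific component: 469 × 1.63 = 764.47
Import duty = 11361.14 + 764.47 = 12125.61
Buyer bears: destination terminal 488.07 + duty 12125.61 = 12613.68
Landed cost = invoice 77286.65 + 12613.68 = 89900.33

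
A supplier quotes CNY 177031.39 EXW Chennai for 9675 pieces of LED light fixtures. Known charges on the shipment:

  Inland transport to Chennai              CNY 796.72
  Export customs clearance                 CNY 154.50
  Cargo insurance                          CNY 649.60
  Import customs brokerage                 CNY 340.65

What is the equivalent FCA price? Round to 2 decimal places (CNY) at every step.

FCA price: CNY 177982.61

Not relevant to the conversion: insurance, brokerage — on the buyer under both terms; not part of either seller's price.
From EXW to FCA, the seller additionally bears: inland to port, export clearance.
FCA price = 177031.39 + 796.72 + 154.50 = 177982.61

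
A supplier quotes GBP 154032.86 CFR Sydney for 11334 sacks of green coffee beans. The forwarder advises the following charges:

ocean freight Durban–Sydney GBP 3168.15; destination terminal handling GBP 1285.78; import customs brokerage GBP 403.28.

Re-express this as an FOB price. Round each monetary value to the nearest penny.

FOB price: GBP 150864.71

Not relevant to the conversion: brokerage, destination terminal — on the buyer under both terms; not part of either seller's price.
From CFR to FOB, the seller no longer bears: freight.
FOB price = 154032.86 − 3168.15 = 150864.71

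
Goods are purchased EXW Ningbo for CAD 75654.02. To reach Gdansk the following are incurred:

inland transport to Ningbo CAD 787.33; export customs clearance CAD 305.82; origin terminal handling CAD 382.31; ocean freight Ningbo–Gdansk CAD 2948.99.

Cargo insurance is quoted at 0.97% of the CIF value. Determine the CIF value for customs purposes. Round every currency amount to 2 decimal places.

Let C be the CIF value. C = EXW price + pre-shipment costs + freight + 0.97% × C
C − 0.97% × C = 75654.02 + 787.33 + 305.82 + 382.31 + 2948.99
0.9903 × C = 80078.47
C = 80078.47 / 0.9903 = 80862.84
Insurance premium = 0.97% × 80862.84 = 784.37

CIF value: CAD 80862.84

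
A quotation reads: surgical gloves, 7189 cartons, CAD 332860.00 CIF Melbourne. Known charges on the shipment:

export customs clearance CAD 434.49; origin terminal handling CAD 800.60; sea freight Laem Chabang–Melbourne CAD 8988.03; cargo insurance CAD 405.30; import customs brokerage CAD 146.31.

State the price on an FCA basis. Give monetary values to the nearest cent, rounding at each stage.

Not relevant to the conversion: export clearance — on the seller under both CIF and FCA; already in the CIF price and stays in the FCA price. brokerage — on the buyer under both terms; not part of either seller's price.
From CIF to FCA, the seller no longer bears: origin terminal, freight, insurance.
FCA price = 332860.00 − 800.60 − 8988.03 − 405.30 = 322666.07

FCA price: CAD 322666.07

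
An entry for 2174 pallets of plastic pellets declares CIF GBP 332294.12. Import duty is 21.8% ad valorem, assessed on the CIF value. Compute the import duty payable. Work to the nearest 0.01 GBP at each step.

Import duty: GBP 72440.12

Import duty = 332294.12 × 21.8% = 72440.12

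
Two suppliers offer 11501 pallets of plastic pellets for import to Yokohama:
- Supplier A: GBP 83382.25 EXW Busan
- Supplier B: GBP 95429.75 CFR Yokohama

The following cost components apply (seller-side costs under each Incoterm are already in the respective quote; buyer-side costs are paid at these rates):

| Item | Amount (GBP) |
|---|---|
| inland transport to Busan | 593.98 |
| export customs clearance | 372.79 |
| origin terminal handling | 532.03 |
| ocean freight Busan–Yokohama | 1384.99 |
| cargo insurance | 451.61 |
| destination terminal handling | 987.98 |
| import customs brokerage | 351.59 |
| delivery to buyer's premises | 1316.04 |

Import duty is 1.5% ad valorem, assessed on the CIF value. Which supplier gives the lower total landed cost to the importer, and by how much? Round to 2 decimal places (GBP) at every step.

Supplier A (EXW):
CIF value = EXW price + inland to port + export clearance + origin terminal + freight + insurance = 83382.25 + 593.98 + 372.79 + 532.03 + 1384.99 + 451.61 = 86717.65
Import duty = 86717.65 × 1.5% = 1300.76
Buyer bears (A): 593.98 + 372.79 + 532.03 + 1384.99 + 451.61 + 987.98 + 351.59 + 1316.04 = 5991.01
Landed cost (A) = invoice 83382.25 + 5991.01 + duty 1300.76 = 90674.02
Supplier B (CFR):
CIF value = CFR price + insurance = 95429.75 + 451.61 = 95881.36
Import duty = 95881.36 × 1.5% = 1438.22
Buyer bears (B): 451.61 + 987.98 + 351.59 + 1316.04 = 3107.22
Landed cost (B) = invoice 95429.75 + 3107.22 + duty 1438.22 = 99975.19
Difference = |90674.02 − 99975.19| = 9301.17

Supplier A is cheaper by GBP 9301.17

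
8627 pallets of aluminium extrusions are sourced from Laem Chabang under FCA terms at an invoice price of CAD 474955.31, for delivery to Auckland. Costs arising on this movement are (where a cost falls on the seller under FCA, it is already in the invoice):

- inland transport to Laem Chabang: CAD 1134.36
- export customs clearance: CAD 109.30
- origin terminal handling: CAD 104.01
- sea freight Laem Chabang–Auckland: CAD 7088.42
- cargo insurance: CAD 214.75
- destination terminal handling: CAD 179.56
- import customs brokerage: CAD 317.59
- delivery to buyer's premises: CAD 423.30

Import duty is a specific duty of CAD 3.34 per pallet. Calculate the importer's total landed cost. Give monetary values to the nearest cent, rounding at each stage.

Total landed cost: CAD 512097.12

FCA: the seller delivers export-cleared goods to the carrier; the buyer bears costs from that point.
Already in the invoice (seller's account under FCA): inland to port, export clearance — exclude.
CIF value = FCA price + origin terminal + freight + insurance = 474955.31 + 104.01 + 7088.42 + 214.75 = 482362.49
Import duty = 8627 × 3.34 = 28814.18
Buyer bears: origin terminal 104.01 + freight 7088.42 + insurance 214.75 + destination terminal 179.56 + brokerage 317.59 + delivery 423.30 + duty 28814.18 = 37141.81
Landed cost = invoice 474955.31 + 37141.81 = 512097.12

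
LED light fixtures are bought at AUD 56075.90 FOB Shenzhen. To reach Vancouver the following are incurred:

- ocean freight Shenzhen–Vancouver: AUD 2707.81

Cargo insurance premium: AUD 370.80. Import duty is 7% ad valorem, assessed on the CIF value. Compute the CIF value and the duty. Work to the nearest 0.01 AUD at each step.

CIF value: AUD 59154.51; import duty: AUD 4140.82

CIF = FOB price + freight + insurance
CIF = 56075.90 + 2707.81 + 370.80 = 59154.51
Import duty = 59154.51 × 7% = 4140.82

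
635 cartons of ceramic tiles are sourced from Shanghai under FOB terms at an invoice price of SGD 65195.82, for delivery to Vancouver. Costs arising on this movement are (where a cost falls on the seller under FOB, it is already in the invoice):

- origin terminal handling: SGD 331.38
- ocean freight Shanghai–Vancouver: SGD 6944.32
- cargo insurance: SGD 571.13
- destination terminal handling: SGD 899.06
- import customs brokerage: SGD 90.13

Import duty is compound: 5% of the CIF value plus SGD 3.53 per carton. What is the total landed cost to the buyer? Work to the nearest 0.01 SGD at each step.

FOB: the seller bears costs until goods are on board at the origin port; the buyer bears freight, insurance and all costs thereafter.
Already in the invoice (seller's account under FOB): origin terminal — exclude.
CIF value = FOB price + freight + insurance = 65195.82 + 6944.32 + 571.13 = 72711.27
Ad valorem component: 72711.27 × 5% = 3635.56
Specific component: 635 × 3.53 = 2241.55
Import duty = 3635.56 + 2241.55 = 5877.11
Buyer bears: freight 6944.32 + insurance 571.13 + destination terminal 899.06 + brokerage 90.13 + duty 5877.11 = 14381.75
Landed cost = invoice 65195.82 + 14381.75 = 79577.57

Total landed cost: SGD 79577.57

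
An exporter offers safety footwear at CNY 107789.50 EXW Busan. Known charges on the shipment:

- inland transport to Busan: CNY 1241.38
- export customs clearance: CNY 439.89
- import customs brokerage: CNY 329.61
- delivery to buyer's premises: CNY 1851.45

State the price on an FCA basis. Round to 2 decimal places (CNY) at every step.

FCA price: CNY 109470.77

Not relevant to the conversion: brokerage, delivery — on the buyer under both terms; not part of either seller's price.
From EXW to FCA, the seller additionally bears: inland to port, export clearance.
FCA price = 107789.50 + 1241.38 + 439.89 = 109470.77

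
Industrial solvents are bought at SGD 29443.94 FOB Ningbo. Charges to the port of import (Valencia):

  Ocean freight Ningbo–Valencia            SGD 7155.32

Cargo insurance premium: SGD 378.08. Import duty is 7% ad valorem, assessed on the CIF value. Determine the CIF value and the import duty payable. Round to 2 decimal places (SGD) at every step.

CIF value: SGD 36977.34; import duty: SGD 2588.41

CIF = FOB price + freight + insurance
CIF = 29443.94 + 7155.32 + 378.08 = 36977.34
Import duty = 36977.34 × 7% = 2588.41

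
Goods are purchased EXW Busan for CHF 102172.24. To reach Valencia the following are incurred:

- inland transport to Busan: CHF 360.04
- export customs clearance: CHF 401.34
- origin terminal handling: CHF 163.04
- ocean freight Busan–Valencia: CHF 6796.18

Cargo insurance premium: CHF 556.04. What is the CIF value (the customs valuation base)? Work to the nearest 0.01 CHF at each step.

CIF value: CHF 110448.88

CIF = EXW price + pre-shipment costs + freight + insurance
CIF = 102172.24 + 360.04 + 401.34 + 163.04 + 6796.18 + 556.04 = 110448.88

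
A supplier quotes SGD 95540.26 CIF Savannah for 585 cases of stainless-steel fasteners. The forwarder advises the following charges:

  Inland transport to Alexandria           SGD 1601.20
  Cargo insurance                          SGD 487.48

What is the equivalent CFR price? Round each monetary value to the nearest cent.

Not relevant to the conversion: inland to port — on the seller under both CIF and CFR; already in the CIF price and stays in the CFR price.
From CIF to CFR, the seller no longer bears: insurance.
CFR price = 95540.26 − 487.48 = 95052.78

CFR price: SGD 95052.78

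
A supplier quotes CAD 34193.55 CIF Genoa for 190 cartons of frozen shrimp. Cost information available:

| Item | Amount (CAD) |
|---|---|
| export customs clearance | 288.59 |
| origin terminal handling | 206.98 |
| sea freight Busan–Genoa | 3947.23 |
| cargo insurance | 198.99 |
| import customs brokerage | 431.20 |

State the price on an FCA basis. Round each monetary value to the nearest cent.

FCA price: CAD 29840.35

Not relevant to the conversion: export clearance — on the seller under both CIF and FCA; already in the CIF price and stays in the FCA price. brokerage — on the buyer under both terms; not part of either seller's price.
From CIF to FCA, the seller no longer bears: origin terminal, freight, insurance.
FCA price = 34193.55 − 206.98 − 3947.23 − 198.99 = 29840.35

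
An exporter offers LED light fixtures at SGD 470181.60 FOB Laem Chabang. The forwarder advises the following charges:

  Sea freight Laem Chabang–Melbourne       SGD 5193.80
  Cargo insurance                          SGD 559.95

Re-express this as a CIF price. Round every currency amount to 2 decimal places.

CIF price: SGD 475935.35

From FOB to CIF, the seller additionally bears: freight, insurance.
CIF price = 470181.60 + 5193.80 + 559.95 = 475935.35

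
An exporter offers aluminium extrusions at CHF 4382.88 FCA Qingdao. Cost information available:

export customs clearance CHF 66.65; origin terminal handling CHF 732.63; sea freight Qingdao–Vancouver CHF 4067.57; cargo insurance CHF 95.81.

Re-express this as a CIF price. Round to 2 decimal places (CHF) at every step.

Not relevant to the conversion: export clearance — on the seller under both FCA and CIF; already in the FCA price and stays in the CIF price.
From FCA to CIF, the seller additionally bears: origin terminal, freight, insurance.
CIF price = 4382.88 + 732.63 + 4067.57 + 95.81 = 9278.89

CIF price: CHF 9278.89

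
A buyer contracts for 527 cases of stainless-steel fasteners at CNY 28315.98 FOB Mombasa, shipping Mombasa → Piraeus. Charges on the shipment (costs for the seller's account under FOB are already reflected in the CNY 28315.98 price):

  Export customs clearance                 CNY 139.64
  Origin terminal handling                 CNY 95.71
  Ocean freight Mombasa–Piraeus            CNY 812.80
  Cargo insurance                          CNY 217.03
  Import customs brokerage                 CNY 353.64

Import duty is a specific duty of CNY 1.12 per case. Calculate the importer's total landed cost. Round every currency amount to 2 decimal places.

FOB: the seller bears costs until goods are on board at the origin port; the buyer bears freight, insurance and all costs thereafter.
Already in the invoice (seller's account under FOB): export clearance, origin terminal — exclude.
CIF value = FOB price + freight + insurance = 28315.98 + 812.80 + 217.03 = 29345.81
Import duty = 527 × 1.12 = 590.24
Buyer bears: freight 812.80 + insurance 217.03 + brokerage 353.64 + duty 590.24 = 1973.71
Landed cost = invoice 28315.98 + 1973.71 = 30289.69

Total landed cost: CNY 30289.69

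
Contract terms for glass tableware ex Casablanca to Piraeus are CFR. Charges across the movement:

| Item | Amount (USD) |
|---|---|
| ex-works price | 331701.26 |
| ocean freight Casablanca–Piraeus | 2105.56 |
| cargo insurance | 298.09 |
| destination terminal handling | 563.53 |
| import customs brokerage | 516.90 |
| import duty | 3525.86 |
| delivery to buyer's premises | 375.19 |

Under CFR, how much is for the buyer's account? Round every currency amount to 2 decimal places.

Buyer's account: USD 5279.57

CFR: the seller pays costs through ocean freight to the destination port, but not insurance.
Seller's account: goods 331701.26 + freight 2105.56 = 333806.82
Buyer's account: insurance 298.09 + destination terminal 563.53 + brokerage 516.90 + duty 3525.86 + delivery 375.19 = 5279.57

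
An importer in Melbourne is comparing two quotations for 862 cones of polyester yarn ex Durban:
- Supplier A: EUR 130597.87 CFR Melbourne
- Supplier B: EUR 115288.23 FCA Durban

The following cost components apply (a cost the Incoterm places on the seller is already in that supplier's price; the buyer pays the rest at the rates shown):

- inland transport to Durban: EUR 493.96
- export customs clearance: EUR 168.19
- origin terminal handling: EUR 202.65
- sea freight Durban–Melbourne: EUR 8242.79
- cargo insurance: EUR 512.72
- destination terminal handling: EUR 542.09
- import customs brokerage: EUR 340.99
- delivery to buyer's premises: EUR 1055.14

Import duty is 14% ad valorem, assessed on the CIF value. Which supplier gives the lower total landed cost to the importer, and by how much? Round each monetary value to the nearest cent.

Supplier B is cheaper by EUR 7825.19

Supplier A (CFR):
CIF value = CFR price + insurance = 130597.87 + 512.72 = 131110.59
Import duty = 131110.59 × 14% = 18355.48
Buyer bears (A): 512.72 + 542.09 + 340.99 + 1055.14 = 2450.94
Landed cost (A) = invoice 130597.87 + 2450.94 + duty 18355.48 = 151404.29
Supplier B (FCA):
CIF value = FCA price + origin terminal + freight + insurance = 115288.23 + 202.65 + 8242.79 + 512.72 = 124246.39
Import duty = 124246.39 × 14% = 17394.49
Buyer bears (B): 202.65 + 8242.79 + 512.72 + 542.09 + 340.99 + 1055.14 = 10896.38
Landed cost (B) = invoice 115288.23 + 10896.38 + duty 17394.49 = 143579.10
Difference = |151404.29 − 143579.10| = 7825.19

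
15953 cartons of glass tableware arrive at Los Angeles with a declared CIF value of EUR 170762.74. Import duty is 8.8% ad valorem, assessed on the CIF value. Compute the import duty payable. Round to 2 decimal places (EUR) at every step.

Import duty: EUR 15027.12

Import duty = 170762.74 × 8.8% = 15027.12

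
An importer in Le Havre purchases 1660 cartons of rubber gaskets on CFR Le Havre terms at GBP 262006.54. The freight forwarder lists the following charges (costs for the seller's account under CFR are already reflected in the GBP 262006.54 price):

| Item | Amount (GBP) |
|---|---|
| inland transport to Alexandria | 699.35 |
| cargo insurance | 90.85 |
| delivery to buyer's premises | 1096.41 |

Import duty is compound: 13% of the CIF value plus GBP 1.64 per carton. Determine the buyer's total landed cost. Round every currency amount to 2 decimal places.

Total landed cost: GBP 299988.86

CFR: the seller pays costs through ocean freight to the destination port, but not insurance.
Already in the invoice (seller's account under CFR): inland to port — exclude.
CIF value = CFR price + insurance = 262006.54 + 90.85 = 262097.39
Ad valorem component: 262097.39 × 13% = 34072.66
Specific component: 1660 × 1.64 = 2722.40
Import duty = 34072.66 + 2722.40 = 36795.06
Buyer bears: insurance 90.85 + delivery 1096.41 + duty 36795.06 = 37982.32
Landed cost = invoice 262006.54 + 37982.32 = 299988.86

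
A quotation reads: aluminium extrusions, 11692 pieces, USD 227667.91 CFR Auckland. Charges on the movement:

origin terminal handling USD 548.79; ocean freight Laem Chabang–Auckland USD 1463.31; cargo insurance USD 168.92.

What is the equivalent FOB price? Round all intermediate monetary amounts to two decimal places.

Not relevant to the conversion: origin terminal — on the seller under both CFR and FOB; already in the CFR price and stays in the FOB price. insurance — on the buyer under both terms; not part of either seller's price.
From CFR to FOB, the seller no longer bears: freight.
FOB price = 227667.91 − 1463.31 = 226204.60

FOB price: USD 226204.60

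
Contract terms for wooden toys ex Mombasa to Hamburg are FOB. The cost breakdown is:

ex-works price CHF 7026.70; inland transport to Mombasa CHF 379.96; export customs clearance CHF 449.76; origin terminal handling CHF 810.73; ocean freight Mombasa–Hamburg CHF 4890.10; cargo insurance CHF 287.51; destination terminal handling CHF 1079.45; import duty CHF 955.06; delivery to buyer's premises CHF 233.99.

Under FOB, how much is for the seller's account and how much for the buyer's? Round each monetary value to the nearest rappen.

FOB: the seller bears costs until goods are on board at the origin port; the buyer bears freight, insurance and all costs thereafter.
Seller's account: goods 7026.70 + inland to port 379.96 + export clearance 449.76 + origin terminal 810.73 = 8667.15
Buyer's account: freight 4890.10 + insurance 287.51 + destination terminal 1079.45 + duty 955.06 + delivery 233.99 = 7446.11

Seller: CHF 8667.15; buyer: CHF 7446.11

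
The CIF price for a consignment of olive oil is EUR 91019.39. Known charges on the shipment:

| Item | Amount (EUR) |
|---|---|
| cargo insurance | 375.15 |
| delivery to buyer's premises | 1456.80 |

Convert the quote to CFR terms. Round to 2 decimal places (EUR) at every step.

Not relevant to the conversion: delivery — on the buyer under both terms; not part of either seller's price.
From CIF to CFR, the seller no longer bears: insurance.
CFR price = 91019.39 − 375.15 = 90644.24

CFR price: EUR 90644.24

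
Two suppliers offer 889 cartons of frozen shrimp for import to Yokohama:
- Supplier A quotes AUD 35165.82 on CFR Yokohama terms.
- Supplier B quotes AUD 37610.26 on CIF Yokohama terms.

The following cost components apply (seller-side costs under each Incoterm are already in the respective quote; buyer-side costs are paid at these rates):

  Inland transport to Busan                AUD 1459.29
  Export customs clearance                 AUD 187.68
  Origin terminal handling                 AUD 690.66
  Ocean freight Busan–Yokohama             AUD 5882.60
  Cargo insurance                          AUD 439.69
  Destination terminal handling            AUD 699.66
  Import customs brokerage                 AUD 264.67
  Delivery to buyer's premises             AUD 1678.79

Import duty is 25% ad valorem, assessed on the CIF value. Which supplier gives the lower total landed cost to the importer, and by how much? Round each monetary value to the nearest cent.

Supplier A is cheaper by AUD 2505.94

Supplier A (CFR):
CIF value = CFR price + insurance = 35165.82 + 439.69 = 35605.51
Import duty = 35605.51 × 25% = 8901.38
Buyer bears (A): 439.69 + 699.66 + 264.67 + 1678.79 = 3082.81
Landed cost (A) = invoice 35165.82 + 3082.81 + duty 8901.38 = 47150.01
Supplier B (CIF):
The CIF price already equals the CIF value: 37610.26
Import duty = 37610.26 × 25% = 9402.57
Buyer bears (B): 699.66 + 264.67 + 1678.79 = 2643.12
Landed cost (B) = invoice 37610.26 + 2643.12 + duty 9402.57 = 49655.95
Difference = |47150.01 − 49655.95| = 2505.94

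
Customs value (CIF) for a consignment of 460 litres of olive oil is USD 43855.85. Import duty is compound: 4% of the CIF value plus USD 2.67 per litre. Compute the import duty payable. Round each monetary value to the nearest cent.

Import duty: USD 2982.43

Ad valorem component: 43855.85 × 4% = 1754.23
Specific component: 460 × 2.67 = 1228.20
Import duty = 1754.23 + 1228.20 = 2982.43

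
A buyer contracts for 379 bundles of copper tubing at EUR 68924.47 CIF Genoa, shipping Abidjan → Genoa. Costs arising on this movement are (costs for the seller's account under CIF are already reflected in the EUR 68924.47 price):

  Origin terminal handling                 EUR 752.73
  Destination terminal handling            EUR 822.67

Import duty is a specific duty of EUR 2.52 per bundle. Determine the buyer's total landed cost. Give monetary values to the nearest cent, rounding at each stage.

CIF: the seller pays costs through ocean freight and marine insurance to the destination port.
Already in the invoice (seller's account under CIF): origin terminal — exclude.
The CIF price already equals the CIF value: 68924.47
Import duty = 379 × 2.52 = 955.08
Buyer bears: destination terminal 822.67 + duty 955.08 = 1777.75
Landed cost = invoice 68924.47 + 1777.75 = 70702.22

Total landed cost: EUR 70702.22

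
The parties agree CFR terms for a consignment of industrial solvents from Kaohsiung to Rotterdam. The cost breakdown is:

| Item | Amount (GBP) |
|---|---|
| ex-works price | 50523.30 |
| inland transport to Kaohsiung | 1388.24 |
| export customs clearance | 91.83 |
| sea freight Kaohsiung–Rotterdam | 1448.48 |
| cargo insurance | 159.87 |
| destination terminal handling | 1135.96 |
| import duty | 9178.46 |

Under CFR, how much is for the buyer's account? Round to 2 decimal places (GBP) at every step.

Buyer's account: GBP 10474.29

CFR: the seller pays costs through ocean freight to the destination port, but not insurance.
Seller's account: goods 50523.30 + inland to port 1388.24 + export clearance 91.83 + freight 1448.48 = 53451.85
Buyer's account: insurance 159.87 + destination terminal 1135.96 + duty 9178.46 = 10474.29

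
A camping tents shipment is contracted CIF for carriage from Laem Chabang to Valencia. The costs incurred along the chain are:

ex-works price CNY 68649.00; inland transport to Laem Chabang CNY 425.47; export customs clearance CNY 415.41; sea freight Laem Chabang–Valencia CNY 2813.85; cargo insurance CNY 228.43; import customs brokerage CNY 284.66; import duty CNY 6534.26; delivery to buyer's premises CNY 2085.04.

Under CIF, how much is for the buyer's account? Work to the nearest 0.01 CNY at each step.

Buyer's account: CNY 8903.96

CIF: the seller pays costs through ocean freight and marine insurance to the destination port.
Seller's account: goods 68649.00 + inland to port 425.47 + export clearance 415.41 + freight 2813.85 + insurance 228.43 = 72532.16
Buyer's account: brokerage 284.66 + duty 6534.26 + delivery 2085.04 = 8903.96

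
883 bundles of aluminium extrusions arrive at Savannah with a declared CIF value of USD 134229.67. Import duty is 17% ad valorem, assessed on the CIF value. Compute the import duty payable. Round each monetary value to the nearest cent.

Import duty = 134229.67 × 17% = 22819.04

Import duty: USD 22819.04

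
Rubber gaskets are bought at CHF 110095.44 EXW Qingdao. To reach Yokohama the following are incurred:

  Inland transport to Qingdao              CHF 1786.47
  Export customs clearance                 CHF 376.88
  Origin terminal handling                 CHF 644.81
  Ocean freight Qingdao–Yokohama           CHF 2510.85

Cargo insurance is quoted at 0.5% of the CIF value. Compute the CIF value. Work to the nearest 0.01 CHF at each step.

Let C be the CIF value. C = EXW price + pre-shipment costs + freight + 0.5% × C
C − 0.5% × C = 110095.44 + 1786.47 + 376.88 + 644.81 + 2510.85
0.995 × C = 115414.45
C = 115414.45 / 0.995 = 115994.42
Insurance premium = 0.5% × 115994.42 = 579.97

CIF value: CHF 115994.42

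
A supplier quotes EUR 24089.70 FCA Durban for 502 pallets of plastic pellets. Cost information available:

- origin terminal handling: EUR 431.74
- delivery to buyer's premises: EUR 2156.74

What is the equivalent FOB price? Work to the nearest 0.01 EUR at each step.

FOB price: EUR 24521.44

Not relevant to the conversion: delivery — on the buyer under both terms; not part of either seller's price.
From FCA to FOB, the seller additionally bears: origin terminal.
FOB price = 24089.70 + 431.74 = 24521.44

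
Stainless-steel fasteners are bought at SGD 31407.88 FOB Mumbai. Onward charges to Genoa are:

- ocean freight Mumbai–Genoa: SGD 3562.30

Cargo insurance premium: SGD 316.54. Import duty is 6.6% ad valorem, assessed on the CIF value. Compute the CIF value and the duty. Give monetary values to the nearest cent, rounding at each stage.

CIF value: SGD 35286.72; import duty: SGD 2328.92

CIF = FOB price + freight + insurance
CIF = 31407.88 + 3562.30 + 316.54 = 35286.72
Import duty = 35286.72 × 6.6% = 2328.92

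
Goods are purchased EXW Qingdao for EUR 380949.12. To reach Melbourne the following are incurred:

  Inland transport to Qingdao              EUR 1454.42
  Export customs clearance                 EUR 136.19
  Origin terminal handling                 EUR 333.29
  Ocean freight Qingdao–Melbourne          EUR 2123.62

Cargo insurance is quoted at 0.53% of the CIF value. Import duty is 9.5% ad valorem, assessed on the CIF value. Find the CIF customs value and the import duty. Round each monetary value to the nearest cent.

Let C be the CIF value. C = EXW price + pre-shipment costs + freight + 0.53% × C
C − 0.53% × C = 380949.12 + 1454.42 + 136.19 + 333.29 + 2123.62
0.9947 × C = 384996.64
C = 384996.64 / 0.9947 = 387047.99
Insurance premium = 0.53% × 387047.99 = 2051.35
Import duty = 387047.99 × 9.5% = 36769.56

CIF value: EUR 387047.99; import duty: EUR 36769.56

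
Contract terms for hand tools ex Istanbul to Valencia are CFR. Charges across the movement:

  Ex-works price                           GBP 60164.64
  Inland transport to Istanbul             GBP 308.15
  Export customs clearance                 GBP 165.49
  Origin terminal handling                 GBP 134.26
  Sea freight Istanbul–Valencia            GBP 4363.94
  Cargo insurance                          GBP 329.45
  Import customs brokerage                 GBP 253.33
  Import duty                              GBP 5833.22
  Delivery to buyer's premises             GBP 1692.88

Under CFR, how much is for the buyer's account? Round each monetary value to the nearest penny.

CFR: the seller pays costs through ocean freight to the destination port, but not insurance.
Seller's account: goods 60164.64 + inland to port 308.15 + export clearance 165.49 + origin terminal 134.26 + freight 4363.94 = 65136.48
Buyer's account: insurance 329.45 + brokerage 253.33 + duty 5833.22 + delivery 1692.88 = 8108.88

Buyer's account: GBP 8108.88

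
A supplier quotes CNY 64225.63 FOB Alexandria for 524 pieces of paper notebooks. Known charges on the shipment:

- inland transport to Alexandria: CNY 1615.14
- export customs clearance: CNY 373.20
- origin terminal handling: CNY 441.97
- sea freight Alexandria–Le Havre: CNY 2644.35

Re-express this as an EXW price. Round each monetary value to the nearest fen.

Not relevant to the conversion: freight — on the buyer under both terms; not part of either seller's price.
From FOB to EXW, the seller no longer bears: inland to port, export clearance, origin terminal.
EXW price = 64225.63 − 1615.14 − 373.20 − 441.97 = 61795.32

EXW price: CNY 61795.32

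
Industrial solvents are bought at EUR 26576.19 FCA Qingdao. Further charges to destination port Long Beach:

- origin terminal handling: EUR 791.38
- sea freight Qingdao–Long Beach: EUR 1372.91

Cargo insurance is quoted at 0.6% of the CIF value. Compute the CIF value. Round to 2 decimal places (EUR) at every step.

CIF value: EUR 28913.96

Let C be the CIF value. C = FCA price + pre-shipment costs + freight + 0.6% × C
C − 0.6% × C = 26576.19 + 791.38 + 1372.91
0.994 × C = 28740.48
C = 28740.48 / 0.994 = 28913.96
Insurance premium = 0.6% × 28913.96 = 173.48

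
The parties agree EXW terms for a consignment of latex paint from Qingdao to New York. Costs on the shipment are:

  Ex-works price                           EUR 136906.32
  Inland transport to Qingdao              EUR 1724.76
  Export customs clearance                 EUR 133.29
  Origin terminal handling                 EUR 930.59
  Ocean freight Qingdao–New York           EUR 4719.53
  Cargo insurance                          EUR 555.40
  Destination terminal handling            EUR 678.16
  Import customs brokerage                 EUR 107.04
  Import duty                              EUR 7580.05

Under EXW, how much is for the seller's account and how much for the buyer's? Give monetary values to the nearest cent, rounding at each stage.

EXW: the seller makes goods available at their premises; the buyer bears all onward costs.
Seller's account: goods 136906.32 = 136906.32
Buyer's account: inland to port 1724.76 + export clearance 133.29 + origin terminal 930.59 + freight 4719.53 + insurance 555.40 + destination terminal 678.16 + brokerage 107.04 + duty 7580.05 = 16428.82

Seller: EUR 136906.32; buyer: EUR 16428.82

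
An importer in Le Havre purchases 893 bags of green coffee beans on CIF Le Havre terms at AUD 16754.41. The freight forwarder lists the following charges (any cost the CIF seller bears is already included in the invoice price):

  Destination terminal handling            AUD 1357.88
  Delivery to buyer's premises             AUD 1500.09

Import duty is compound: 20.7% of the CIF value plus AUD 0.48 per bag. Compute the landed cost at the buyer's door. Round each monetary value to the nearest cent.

CIF: the seller pays costs through ocean freight and marine insurance to the destination port.
The CIF price already equals the CIF value: 16754.41
Ad valorem component: 16754.41 × 20.7% = 3468.16
Specific component: 893 × 0.48 = 428.64
Import duty = 3468.16 + 428.64 = 3896.80
Buyer bears: destination terminal 1357.88 + delivery 1500.09 + duty 3896.80 = 6754.77
Landed cost = invoice 16754.41 + 6754.77 = 23509.18

Total landed cost: AUD 23509.18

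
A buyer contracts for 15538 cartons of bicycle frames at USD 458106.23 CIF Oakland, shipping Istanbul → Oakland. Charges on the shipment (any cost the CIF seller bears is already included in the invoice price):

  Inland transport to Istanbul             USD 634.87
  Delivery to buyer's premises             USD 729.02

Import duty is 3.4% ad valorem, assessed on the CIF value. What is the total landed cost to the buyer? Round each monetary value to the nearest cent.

Total landed cost: USD 474410.86

CIF: the seller pays costs through ocean freight and marine insurance to the destination port.
Already in the invoice (seller's account under CIF): inland to port — exclude.
The CIF price already equals the CIF value: 458106.23
Import duty = 458106.23 × 3.4% = 15575.61
Buyer bears: delivery 729.02 + duty 15575.61 = 16304.63
Landed cost = invoice 458106.23 + 16304.63 = 474410.86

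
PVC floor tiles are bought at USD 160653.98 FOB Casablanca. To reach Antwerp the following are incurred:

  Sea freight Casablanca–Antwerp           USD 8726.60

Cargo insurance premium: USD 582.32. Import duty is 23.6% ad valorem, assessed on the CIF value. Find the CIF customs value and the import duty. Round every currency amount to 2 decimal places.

CIF = FOB price + freight + insurance
CIF = 160653.98 + 8726.60 + 582.32 = 169962.90
Import duty = 169962.90 × 23.6% = 40111.24

CIF value: USD 169962.90; import duty: USD 40111.24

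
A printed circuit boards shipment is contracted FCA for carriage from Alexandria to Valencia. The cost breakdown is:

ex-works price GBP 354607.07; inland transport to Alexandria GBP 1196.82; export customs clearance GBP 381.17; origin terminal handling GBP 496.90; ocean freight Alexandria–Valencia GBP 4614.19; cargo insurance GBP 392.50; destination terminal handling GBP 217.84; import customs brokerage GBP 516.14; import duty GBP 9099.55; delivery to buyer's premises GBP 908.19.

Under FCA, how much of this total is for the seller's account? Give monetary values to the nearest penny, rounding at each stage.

Seller's account: GBP 356185.06

FCA: the seller delivers export-cleared goods to the carrier; the buyer bears costs from that point.
Seller's account: goods 354607.07 + inland to port 1196.82 + export clearance 381.17 = 356185.06
Buyer's account: origin terminal 496.90 + freight 4614.19 + insurance 392.50 + destination terminal 217.84 + brokerage 516.14 + duty 9099.55 + delivery 908.19 = 16245.31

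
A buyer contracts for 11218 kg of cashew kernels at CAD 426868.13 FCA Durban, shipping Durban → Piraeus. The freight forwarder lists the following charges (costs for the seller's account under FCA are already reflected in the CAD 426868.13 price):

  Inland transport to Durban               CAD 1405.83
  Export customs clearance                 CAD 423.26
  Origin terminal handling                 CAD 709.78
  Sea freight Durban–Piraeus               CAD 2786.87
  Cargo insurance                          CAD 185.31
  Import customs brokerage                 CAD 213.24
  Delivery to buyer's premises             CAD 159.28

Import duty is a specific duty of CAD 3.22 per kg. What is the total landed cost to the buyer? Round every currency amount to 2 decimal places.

Total landed cost: CAD 467044.57

FCA: the seller delivers export-cleared goods to the carrier; the buyer bears costs from that point.
Already in the invoice (seller's account under FCA): inland to port, export clearance — exclude.
CIF value = FCA price + origin terminal + freight + insurance = 426868.13 + 709.78 + 2786.87 + 185.31 = 430550.09
Import duty = 11218 × 3.22 = 36121.96
Buyer bears: origin terminal 709.78 + freight 2786.87 + insurance 185.31 + brokerage 213.24 + delivery 159.28 + duty 36121.96 = 40176.44
Landed cost = invoice 426868.13 + 40176.44 = 467044.57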